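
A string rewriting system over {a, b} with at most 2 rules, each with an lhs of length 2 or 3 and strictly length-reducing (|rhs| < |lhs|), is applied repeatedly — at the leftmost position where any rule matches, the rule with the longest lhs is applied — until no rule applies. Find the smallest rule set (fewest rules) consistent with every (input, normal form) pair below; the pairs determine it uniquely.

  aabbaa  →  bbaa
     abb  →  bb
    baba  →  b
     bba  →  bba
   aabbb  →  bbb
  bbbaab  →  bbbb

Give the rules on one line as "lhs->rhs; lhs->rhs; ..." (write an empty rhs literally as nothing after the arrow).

ab->b; aba->

  | aabbaa => abbaa => bbaa
  | abb => bb
  | baba => b
  | bba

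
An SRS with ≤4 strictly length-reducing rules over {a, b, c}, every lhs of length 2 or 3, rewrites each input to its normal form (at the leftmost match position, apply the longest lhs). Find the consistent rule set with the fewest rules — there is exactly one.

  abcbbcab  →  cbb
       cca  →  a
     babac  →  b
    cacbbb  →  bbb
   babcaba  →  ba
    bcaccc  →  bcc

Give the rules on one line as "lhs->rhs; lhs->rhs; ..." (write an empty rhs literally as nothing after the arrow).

ab->; ac->; ca->a

  | abcbbcab => cbbcab => cbbab => cbb
  | cca => ca => a
  | babac => bac => b
  | cacbbb => acbbb => bbb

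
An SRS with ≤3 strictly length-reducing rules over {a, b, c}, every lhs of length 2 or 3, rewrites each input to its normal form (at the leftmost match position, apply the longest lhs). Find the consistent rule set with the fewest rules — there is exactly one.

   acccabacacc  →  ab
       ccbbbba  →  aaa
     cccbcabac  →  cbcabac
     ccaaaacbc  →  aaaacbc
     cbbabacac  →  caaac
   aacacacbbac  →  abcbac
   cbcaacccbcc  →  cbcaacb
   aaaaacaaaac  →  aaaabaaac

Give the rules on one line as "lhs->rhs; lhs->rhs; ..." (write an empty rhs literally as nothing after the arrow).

aca->b; bb->a; cc->

  | acccabacacc => acabacacc => bbacacc => aacacc => abcc => ab
  | ccbbbba => bbbba => abba => aaa
  | cccbcabac => cbcabac
  | ccaaaacbc => aaaacbc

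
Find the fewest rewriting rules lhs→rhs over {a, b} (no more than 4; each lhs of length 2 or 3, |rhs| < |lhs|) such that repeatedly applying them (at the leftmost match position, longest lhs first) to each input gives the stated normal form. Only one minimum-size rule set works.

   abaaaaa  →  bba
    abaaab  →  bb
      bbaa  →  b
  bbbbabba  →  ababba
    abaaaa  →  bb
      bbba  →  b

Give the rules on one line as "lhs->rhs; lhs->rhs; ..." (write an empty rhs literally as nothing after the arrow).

  | abaaaaa => aaaa => bba
  | abaaab => aab => bb
  | bbaa => b
  | bbbbabba => ababba

aa->b; aaa->bb; baa->; bbb->a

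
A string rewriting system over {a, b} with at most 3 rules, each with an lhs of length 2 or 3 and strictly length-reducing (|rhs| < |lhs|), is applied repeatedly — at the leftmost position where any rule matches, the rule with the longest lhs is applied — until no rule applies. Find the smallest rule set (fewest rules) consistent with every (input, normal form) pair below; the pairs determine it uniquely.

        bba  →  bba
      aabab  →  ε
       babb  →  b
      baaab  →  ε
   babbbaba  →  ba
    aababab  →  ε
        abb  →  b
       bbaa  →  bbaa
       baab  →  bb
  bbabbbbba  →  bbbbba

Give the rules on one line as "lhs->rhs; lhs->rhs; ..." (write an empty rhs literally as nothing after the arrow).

  | bba
  | aabab => bab => ε
  | babb => b
  | baaab => bab => ε

aab->b; ab->; bab->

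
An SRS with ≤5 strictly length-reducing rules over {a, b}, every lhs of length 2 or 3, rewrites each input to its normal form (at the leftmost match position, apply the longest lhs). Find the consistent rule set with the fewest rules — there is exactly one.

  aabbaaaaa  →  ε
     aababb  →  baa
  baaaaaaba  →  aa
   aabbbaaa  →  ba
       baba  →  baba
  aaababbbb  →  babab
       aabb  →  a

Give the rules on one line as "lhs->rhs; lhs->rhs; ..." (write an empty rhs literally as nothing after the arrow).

aaa->; aab->b; bb->a; bbb->ba

  | aabbaaaaa => bbaaaaa => aaaaaa => aaa => ε
  | aababb => babb => baa
  | baaaaaaba => baaaba => bba => aa
  | aabbbaaa => bbbaaa => baaaa => ba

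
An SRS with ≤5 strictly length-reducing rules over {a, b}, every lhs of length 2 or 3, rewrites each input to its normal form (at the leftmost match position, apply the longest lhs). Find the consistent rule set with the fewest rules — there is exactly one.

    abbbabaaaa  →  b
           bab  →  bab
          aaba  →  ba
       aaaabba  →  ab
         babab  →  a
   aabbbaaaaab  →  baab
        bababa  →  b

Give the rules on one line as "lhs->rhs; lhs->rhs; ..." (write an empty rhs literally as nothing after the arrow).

  | abbbabaaaa => aababaaaa => ababaaaa => babaaaa => bbaaaa => baaa => b
  | bab
  | aaba => aba => ba
  | aaaabba => abba => ab

aaa->; aba->ba; bb->a; bba->b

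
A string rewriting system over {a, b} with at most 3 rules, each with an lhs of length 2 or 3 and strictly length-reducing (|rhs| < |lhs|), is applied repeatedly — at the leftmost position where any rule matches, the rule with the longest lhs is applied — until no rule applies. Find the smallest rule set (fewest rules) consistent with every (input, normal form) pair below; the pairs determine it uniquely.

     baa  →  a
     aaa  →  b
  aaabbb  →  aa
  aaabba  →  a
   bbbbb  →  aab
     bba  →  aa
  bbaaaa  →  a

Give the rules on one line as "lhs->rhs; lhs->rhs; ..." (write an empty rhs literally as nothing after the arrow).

aaa->b; ba->; bb->a

  | baa => a
  | aaa => b
  | aaabbb => bbbb => abb => aa
  | aaabba => bbba => aba => a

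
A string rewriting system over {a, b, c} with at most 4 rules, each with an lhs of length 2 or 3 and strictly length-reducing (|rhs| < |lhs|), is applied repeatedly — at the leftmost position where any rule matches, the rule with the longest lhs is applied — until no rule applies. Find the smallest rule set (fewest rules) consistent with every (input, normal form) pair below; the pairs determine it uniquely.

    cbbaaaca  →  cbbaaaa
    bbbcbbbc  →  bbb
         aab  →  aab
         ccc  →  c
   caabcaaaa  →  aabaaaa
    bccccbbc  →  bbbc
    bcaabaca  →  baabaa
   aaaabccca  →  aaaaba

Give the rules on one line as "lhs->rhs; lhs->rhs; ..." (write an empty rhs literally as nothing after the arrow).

bcb->bc; ca->a; cc->

  | cbbaaaca => cbbaaaa
  | bbbcbbbc => bbbcbbc => bbbcbc => bbbcc => bbb
  | aab
  | ccc => c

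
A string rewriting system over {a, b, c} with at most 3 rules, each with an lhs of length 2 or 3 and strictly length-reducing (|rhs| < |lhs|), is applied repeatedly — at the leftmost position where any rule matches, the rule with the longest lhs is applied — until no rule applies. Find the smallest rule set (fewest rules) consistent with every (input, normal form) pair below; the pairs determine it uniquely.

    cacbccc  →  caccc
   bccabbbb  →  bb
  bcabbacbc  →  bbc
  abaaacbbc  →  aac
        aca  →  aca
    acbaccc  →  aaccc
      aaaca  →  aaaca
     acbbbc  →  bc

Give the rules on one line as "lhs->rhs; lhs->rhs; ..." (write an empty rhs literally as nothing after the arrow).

  | cacbccc => caccc
  | bccabbbb => bccbbb => bcbb => bb
  | bcabbacbc => bcbacbc => bacbc => bbc
  | abaaacbbc => aaacbbc => aaabc => aac

ab->; bac->b; cb->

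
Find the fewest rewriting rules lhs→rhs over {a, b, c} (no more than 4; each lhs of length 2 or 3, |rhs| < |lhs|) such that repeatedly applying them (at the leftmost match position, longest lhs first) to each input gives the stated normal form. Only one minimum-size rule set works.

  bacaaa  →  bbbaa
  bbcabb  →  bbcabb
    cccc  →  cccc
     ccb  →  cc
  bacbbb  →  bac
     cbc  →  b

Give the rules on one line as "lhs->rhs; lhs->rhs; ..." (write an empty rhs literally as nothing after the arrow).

  | bacaaa => bbbaa
  | bbcabb
  | cccc
  | ccb => cc

aca->bb; cb->c; cbc->b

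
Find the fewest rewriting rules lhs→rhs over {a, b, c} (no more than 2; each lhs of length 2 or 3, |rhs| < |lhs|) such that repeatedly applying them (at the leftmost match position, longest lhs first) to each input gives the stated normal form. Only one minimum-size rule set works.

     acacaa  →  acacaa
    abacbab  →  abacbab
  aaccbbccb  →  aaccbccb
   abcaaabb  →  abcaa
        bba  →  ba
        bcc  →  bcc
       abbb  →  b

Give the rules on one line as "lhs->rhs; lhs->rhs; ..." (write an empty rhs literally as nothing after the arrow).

  | acacaa
  | abacbab
  | aaccbbccb => aaccbccb
  | abcaaabb => abcaa

abb->; bb->b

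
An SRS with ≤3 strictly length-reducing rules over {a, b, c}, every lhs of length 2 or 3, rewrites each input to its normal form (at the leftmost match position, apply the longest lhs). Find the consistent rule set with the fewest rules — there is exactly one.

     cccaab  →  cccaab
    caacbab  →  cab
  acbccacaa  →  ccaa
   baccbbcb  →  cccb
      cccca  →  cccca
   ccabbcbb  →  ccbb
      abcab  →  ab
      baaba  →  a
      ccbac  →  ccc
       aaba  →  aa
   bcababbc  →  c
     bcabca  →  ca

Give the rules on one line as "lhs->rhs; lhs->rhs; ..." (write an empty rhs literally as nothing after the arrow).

  | cccaab
  | caacbab => cabab => cab
  | acbccacaa => bccacaa => ccacaa => ccaa
  | baccbbcb => ccbbcb => ccbcb => cccb

ac->; ba->; bc->c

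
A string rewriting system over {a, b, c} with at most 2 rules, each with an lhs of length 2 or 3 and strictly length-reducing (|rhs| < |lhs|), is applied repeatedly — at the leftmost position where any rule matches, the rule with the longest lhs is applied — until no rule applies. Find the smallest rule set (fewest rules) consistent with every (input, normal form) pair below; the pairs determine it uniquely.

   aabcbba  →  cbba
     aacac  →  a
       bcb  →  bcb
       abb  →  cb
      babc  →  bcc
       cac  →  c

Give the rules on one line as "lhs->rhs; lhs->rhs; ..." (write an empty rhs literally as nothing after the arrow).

  | aabcbba => accbba => cbba
  | aacac => aac => a
  | bcb
  | abb => cb

ab->c; ac->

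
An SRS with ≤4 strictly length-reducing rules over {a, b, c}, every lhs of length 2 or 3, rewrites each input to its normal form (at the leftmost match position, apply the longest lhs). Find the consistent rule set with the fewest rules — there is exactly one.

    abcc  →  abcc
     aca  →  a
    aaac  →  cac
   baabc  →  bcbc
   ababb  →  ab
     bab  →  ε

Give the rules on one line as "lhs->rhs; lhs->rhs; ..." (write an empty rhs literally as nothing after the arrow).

aa->c; aca->a; bab->

  | abcc
  | aca => a
  | aaac => cac
  | baabc => bcbc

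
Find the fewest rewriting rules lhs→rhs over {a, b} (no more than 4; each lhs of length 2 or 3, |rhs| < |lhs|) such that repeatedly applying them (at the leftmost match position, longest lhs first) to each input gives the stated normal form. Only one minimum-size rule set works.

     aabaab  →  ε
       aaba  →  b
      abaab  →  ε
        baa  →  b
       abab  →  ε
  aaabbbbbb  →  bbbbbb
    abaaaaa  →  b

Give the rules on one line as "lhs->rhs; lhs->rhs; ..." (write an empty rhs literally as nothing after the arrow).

ab->b; ba->b; bab->

  | aabaab => abaab => baab => bab => ε
  | aaba => aba => ba => b
  | abaab => baab => bab => ε
  | baa => ba => b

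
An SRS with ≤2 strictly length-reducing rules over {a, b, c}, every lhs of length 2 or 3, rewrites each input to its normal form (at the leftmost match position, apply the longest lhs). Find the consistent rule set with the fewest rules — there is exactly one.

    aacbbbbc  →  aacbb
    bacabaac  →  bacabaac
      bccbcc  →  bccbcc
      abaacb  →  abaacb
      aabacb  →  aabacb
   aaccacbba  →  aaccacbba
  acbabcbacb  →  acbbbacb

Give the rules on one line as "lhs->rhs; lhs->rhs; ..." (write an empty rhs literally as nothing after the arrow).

abc->b; bbc->

  | aacbbbbc => aacbb
  | bacabaac
  | bccbcc
  | abaacb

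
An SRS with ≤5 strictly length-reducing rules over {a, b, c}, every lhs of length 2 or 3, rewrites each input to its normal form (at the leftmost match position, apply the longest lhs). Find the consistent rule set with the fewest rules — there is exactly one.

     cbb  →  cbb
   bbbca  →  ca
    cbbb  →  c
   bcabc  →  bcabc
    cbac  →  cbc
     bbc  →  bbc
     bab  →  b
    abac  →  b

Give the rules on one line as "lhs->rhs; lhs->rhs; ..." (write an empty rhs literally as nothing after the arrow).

  | cbb
  | bbbca => ca
  | cbbb => c
  | bcabc

ac->b; ba->; bbb->; cba->cb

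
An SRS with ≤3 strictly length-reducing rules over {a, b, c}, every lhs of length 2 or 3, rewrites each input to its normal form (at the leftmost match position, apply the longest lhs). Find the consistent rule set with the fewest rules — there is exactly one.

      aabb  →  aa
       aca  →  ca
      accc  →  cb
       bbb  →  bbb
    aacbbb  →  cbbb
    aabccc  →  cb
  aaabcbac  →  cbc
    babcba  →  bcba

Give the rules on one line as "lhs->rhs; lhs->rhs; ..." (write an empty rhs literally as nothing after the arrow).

ab->a; ac->c; ccc->cb

  | aabb => aab => aa
  | aca => ca
  | accc => ccc => cb
  | bbb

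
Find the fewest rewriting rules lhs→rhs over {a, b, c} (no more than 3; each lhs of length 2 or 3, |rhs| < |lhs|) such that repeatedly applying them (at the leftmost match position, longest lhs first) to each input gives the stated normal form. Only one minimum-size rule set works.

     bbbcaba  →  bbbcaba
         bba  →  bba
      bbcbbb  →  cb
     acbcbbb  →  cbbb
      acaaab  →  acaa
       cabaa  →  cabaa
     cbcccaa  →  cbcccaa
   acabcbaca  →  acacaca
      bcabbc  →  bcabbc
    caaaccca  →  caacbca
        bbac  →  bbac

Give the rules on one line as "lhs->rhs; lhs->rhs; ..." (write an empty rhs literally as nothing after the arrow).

  | bbbcaba
  | bba
  | bbcbbb => bcbb => cb
  | acbcbbb => accbb => cbbb

aab->a; acc->cb; bcb->c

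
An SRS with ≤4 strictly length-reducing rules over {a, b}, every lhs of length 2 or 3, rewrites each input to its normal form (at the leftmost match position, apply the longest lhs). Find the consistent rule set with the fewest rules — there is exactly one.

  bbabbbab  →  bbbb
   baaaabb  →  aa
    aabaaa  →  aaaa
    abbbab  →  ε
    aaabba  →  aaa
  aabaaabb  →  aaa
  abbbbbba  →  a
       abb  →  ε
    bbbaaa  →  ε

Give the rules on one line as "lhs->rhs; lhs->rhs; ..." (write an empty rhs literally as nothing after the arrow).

  | bbabbbab => bbbbab => bbbb
  | baaaabb => aaabb => aaab => aa
  | aabaaa => aaaa
  | abbbab => abbab => abab => ab => ε

ab->; abb->ab; ba->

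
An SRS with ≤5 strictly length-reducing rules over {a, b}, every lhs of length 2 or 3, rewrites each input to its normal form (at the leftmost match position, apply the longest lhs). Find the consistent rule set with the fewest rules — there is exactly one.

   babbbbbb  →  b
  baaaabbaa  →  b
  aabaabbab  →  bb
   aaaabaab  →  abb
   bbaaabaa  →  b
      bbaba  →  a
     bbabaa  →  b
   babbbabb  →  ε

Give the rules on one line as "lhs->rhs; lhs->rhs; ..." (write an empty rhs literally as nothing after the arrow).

  | babbbbbb => bbbbbbb => bbbb => b
  | baaaabbaa => baaabbaa => baabbaa => babbaa => bbbaa => aa => b
  | aabaabbab => bbaabbab => bbabbab => bbbbab => bab => bb
  | aaaabaab => abaab => abab => abb

aa->b; aaa->; ba->b; bbb->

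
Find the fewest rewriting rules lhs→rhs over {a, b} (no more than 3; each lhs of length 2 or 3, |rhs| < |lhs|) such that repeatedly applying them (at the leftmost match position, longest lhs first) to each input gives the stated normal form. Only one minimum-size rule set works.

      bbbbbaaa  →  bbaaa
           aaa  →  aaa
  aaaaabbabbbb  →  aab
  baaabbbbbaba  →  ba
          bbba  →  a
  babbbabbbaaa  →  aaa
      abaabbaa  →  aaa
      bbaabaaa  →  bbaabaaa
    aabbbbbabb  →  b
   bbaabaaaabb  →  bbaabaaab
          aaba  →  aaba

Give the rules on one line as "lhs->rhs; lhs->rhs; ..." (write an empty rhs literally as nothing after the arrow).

abb->b; bab->; bbb->

  | bbbbbaaa => bbaaa
  | aaa
  | aaaaabbabbbb => aaaababbbb => aaaabbb => aaabb => aab
  | baaabbbbbaba => baabbbbaba => babbbaba => bbaba => ba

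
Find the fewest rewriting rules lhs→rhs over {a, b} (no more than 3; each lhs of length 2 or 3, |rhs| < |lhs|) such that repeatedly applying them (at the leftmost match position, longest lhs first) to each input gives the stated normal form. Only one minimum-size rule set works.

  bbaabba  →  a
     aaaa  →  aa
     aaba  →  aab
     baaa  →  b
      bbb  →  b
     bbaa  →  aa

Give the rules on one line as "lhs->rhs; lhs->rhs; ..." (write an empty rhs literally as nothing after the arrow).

aaa->a; ba->b; bb->

  | bbaabba => aabba => aaa => a
  | aaaa => aa
  | aaba => aab
  | baaa => baa => ba => b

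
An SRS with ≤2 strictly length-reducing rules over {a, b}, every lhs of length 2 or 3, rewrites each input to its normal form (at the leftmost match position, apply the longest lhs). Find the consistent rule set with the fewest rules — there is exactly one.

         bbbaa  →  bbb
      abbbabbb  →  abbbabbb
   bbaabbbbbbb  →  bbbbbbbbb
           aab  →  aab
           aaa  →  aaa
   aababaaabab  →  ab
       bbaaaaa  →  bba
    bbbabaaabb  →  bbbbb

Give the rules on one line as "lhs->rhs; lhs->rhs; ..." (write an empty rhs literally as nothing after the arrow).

  | bbbaa => bbb
  | abbbabbb
  | bbaabbbbbbb => bbbbbbbbb
  | aab

aba->; baa->b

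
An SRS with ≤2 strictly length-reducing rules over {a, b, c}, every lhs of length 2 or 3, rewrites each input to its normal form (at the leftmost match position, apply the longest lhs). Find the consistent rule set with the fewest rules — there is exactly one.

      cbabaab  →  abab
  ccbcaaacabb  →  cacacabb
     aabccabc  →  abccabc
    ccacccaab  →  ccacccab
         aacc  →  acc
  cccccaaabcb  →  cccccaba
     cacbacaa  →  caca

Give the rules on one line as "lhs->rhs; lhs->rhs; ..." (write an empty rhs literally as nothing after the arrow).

aa->a; cb->a

  | cbabaab => aabaab => abaab => abab
  | ccbcaaacabb => cacaaacabb => cacaacabb => cacacabb
  | aabccabc => abccabc
  | ccacccaab => ccacccab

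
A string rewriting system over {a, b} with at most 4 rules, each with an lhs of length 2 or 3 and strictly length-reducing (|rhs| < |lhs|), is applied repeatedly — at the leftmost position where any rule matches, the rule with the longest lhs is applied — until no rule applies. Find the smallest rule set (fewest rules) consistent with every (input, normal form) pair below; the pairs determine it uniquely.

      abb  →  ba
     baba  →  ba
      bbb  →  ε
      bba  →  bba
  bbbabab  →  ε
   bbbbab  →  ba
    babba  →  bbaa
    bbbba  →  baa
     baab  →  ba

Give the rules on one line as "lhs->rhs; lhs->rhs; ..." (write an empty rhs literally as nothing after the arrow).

  | abb => ba
  | baba => ba
  | bbb => ab => ε
  | bba

ab->; abb->ba; bbb->ab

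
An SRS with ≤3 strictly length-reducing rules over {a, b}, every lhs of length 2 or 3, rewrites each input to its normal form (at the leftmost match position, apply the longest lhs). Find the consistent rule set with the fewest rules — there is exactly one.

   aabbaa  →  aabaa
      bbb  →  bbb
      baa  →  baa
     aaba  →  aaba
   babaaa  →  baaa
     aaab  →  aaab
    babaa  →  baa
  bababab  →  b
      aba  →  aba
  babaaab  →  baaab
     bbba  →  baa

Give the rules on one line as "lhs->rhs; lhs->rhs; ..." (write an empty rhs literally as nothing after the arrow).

abb->ab; bab->b; bba->aa

  | aabbaa => aabaa
  | bbb
  | baa
  | aaba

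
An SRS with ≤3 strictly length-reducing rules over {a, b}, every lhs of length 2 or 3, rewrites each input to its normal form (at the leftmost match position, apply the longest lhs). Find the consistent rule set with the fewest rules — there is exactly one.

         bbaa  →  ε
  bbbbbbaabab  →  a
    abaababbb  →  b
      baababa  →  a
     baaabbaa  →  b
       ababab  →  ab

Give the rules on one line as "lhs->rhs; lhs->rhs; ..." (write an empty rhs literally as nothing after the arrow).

aa->b; ba->; bb->a

  | bbaa => aaa => ba => ε
  | bbbbbbaabab => abbbbaabab => aabbaabab => bbbaabab => abaabab => aabab => bbab => aab => bb => a
  | abaababbb => aababbb => bbabbb => aabbb => bbbb => abb => aa => b
  | baababa => ababa => aba => a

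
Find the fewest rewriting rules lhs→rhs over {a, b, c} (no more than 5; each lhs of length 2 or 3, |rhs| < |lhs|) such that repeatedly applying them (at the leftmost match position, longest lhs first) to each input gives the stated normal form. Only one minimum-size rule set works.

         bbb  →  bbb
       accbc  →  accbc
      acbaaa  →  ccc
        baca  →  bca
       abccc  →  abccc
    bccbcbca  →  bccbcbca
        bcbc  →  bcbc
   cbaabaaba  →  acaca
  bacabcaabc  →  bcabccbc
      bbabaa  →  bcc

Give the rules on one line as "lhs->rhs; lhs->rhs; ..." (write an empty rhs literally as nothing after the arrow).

aa->c; ba->b; bab->c; cba->ac

  | bbb
  | accbc
  | acbaaa => aacaa => ccaa => ccc
  | baca => bca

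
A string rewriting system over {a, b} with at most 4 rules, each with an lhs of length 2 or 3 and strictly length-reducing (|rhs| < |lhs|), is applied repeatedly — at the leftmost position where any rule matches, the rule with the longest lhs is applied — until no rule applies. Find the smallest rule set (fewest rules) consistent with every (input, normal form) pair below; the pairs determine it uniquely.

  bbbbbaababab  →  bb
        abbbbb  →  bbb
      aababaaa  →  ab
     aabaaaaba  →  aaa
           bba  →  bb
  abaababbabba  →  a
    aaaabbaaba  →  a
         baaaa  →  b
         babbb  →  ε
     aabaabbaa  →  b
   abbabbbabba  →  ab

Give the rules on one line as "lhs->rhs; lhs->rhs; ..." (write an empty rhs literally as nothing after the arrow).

aab->; abb->; ba->b; bab->a

  | bbbbbaababab => bbbbbababab => bbbbaabab => bbbbabab => bbbaab => bbbab => bba => bb
  | abbbbb => bbb
  | aababaaa => abaaa => abaa => aba => ab
  | aabaaaaba => aaaaba => aaa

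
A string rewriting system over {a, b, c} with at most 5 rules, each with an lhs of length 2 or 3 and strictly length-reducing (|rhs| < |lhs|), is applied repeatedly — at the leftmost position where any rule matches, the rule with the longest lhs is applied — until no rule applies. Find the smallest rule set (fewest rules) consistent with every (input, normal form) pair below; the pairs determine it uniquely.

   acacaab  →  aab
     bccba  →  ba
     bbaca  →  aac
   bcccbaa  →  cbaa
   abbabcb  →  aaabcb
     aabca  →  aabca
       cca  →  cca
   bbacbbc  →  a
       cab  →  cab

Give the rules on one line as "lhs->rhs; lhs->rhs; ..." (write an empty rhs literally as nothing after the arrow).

  | acacaab => accaab => aab
  | bccba => ba
  | bbaca => aaca => aac
  | bcccbaa => cbaa

aca->ac; acc->; bb->a; bcc->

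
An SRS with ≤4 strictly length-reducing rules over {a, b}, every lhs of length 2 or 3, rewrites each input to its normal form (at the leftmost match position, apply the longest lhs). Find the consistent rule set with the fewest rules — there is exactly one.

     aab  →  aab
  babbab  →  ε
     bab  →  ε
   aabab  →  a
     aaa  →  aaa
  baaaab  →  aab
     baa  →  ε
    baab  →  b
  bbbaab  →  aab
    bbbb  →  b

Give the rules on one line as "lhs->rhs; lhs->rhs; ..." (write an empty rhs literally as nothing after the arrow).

aba->bb; baa->; bab->; bbb->

  | aab
  | babbab => bab => ε
  | bab => ε
  | aabab => abbb => a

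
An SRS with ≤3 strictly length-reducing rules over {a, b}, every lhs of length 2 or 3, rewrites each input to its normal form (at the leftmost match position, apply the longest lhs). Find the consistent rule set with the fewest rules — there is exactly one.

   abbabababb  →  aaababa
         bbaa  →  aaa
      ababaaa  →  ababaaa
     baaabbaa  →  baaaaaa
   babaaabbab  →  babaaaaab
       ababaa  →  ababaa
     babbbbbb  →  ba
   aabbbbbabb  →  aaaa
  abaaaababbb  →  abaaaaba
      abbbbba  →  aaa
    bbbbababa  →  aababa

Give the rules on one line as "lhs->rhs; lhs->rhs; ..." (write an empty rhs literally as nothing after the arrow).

bb->; bba->aa; bbb->bb

  | abbabababb => aaabababb => aaababa
  | bbaa => aaa
  | ababaaa
  | baaabbaa => baaaaaa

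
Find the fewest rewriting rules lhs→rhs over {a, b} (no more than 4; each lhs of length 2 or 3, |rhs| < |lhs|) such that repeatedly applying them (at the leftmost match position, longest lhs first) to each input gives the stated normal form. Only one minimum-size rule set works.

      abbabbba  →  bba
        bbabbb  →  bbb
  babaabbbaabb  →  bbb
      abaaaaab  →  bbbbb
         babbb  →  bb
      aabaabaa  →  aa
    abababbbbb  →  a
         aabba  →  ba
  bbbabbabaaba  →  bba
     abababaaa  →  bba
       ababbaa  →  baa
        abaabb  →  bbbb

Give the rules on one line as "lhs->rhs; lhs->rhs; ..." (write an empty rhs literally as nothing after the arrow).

  | abbabbba => ababbba => aabbba => bba
  | bbabbb => bbb
  | babaabbbaabb => aabbbaabb => bbaabb => bbb
  | abaaaaab => aaaaaab => bbaaab => bbbbb

aaa->bb; aab->; ab->a; bab->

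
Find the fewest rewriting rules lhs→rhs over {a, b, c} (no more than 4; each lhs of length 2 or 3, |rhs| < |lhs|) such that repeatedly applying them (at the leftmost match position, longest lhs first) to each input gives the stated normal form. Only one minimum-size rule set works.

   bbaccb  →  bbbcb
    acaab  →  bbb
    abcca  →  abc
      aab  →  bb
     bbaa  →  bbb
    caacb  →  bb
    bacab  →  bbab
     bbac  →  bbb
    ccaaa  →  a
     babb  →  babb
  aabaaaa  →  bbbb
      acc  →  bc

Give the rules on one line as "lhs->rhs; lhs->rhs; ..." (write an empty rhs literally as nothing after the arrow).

  | bbaccb => bbbcb
  | acaab => baab => bbb
  | abcca => abc
  | aab => bb

aa->b; ac->b; ca->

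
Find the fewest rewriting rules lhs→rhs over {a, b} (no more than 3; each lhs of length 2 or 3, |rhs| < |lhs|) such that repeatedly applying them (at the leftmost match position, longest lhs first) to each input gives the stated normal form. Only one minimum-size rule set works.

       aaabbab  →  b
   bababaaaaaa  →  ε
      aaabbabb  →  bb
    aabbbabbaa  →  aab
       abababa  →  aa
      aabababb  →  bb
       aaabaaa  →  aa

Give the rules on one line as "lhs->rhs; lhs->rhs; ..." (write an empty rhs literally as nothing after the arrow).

aaa->; ba->; bab->

  | aaabbab => bbab => b
  | bababaaaaaa => abaaaaaa => aaaaaa => aaa => ε
  | aaabbabb => bbabb => bb
  | aabbbabbaa => aabbbaa => aabba => aab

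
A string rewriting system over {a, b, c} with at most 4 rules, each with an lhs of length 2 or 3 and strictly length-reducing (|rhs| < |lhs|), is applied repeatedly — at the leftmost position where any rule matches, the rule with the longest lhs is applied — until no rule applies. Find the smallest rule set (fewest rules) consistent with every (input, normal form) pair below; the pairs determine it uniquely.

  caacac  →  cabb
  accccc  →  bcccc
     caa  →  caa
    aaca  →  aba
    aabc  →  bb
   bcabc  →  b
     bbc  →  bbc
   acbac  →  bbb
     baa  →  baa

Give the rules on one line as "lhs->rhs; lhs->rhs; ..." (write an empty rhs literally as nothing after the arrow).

abc->cb; ac->b; ccb->

  | caacac => cabac => cabb
  | accccc => bcccc
  | caa
  | aaca => aba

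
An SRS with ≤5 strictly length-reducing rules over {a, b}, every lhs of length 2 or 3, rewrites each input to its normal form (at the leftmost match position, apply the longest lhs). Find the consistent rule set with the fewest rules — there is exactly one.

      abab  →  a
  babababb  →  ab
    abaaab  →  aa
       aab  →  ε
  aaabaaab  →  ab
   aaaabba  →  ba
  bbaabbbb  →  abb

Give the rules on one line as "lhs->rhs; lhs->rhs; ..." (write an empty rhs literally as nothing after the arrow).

  | abab => a
  | babababb => ababb => ab
  | abaaab => abbb => aa
  | aab => ε

aaa->b; aab->; bab->; bbb->a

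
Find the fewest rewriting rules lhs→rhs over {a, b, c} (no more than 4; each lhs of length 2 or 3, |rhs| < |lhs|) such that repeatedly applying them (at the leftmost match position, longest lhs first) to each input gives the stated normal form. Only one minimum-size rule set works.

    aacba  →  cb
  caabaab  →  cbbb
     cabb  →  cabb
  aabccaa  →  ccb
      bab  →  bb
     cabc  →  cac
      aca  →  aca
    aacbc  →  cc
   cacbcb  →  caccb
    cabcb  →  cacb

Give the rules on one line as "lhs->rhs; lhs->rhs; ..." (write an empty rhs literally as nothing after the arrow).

aa->b; ba->b; bc->c

  | aacba => bcba => cba => cb
  | caabaab => cbbaab => cbbab => cbbb
  | cabb
  | aabccaa => bbccaa => bccaa => ccaa => ccb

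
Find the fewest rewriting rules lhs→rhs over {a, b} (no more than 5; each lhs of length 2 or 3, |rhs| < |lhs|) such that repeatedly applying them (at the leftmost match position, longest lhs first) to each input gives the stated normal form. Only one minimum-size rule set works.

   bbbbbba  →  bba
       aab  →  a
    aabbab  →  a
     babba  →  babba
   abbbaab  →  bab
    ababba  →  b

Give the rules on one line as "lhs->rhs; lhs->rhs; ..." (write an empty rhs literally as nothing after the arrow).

aa->b; aab->a; aba->aa; bbb->b

  | bbbbbba => bbbba => bba
  | aab => a
  | aabbab => abab => aab => a
  | babba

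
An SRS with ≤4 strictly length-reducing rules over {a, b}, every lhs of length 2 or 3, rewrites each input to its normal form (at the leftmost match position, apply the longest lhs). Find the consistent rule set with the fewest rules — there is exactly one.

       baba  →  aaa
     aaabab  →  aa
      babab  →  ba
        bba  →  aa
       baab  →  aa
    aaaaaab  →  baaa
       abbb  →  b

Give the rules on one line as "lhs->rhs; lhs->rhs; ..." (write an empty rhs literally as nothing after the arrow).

  | baba => aaa
  | aaabab => abaab => baab => bba => aa
  | babab => aaab => aba => ba
  | bba => aa

aab->ba; ab->b; bab->aa; bb->a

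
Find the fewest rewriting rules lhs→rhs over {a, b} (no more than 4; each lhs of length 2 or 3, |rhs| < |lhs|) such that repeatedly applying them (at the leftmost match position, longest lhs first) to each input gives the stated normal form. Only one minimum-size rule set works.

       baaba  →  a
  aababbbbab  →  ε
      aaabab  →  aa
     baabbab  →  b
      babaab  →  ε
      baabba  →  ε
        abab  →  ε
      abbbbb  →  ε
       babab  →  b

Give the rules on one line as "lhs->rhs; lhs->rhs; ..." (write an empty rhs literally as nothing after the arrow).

ab->; ba->; bb->

  | baaba => aba => a
  | aababbbbab => aabbbbab => abbbab => bbab => ab => ε
  | aaabab => aaab => aa
  | baabbab => abbab => bab => b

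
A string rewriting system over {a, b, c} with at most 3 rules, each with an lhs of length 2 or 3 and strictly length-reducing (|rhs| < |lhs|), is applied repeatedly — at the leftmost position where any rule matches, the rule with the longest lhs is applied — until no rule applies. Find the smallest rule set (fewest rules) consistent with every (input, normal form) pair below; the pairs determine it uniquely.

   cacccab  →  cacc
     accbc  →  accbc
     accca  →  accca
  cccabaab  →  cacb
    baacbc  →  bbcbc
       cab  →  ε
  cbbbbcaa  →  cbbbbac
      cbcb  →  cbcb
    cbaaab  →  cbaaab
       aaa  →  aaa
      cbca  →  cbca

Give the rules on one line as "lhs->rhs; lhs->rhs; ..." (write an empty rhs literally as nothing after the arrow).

aac->bc; caa->ac; cab->

  | cacccab => cacc
  | accbc
  | accca
  | cccabaab => ccaab => cacb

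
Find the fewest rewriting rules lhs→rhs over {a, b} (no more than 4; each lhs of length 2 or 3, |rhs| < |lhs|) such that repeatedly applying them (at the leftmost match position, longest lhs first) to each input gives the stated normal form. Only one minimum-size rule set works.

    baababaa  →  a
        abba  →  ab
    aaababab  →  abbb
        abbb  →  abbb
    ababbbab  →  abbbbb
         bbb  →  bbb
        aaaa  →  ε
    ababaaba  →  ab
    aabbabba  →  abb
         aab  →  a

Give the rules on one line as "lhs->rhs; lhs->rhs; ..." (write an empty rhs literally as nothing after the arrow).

aa->; aab->a; ba->; bab->bb

  | baababaa => ababaa => abbaa => aba => a
  | abba => ab
  | aaababab => ababab => abbab => abbb
  | abbb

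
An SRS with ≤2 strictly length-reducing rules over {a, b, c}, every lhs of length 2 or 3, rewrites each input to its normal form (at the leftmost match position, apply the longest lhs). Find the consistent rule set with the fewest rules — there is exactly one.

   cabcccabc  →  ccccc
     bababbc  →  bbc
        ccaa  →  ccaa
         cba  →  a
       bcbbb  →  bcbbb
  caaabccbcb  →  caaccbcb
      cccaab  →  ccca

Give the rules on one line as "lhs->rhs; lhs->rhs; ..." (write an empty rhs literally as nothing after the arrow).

ab->; cba->a

  | cabcccabc => ccccabc => ccccc
  | bababbc => babbc => bbc
  | ccaa
  | cba => a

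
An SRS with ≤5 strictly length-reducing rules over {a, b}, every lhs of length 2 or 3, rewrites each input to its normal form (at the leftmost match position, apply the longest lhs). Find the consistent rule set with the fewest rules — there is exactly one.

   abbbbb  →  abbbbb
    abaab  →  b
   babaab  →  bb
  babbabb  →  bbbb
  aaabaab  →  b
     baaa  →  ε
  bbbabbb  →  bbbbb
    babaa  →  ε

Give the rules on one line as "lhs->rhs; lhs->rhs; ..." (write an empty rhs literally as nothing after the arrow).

  | abbbbb
  | abaab => aab => b
  | babaab => bbaab => bab => bb
  | babbabb => bbbabb => bbbb

aa->; ba->; bab->bb; bba->b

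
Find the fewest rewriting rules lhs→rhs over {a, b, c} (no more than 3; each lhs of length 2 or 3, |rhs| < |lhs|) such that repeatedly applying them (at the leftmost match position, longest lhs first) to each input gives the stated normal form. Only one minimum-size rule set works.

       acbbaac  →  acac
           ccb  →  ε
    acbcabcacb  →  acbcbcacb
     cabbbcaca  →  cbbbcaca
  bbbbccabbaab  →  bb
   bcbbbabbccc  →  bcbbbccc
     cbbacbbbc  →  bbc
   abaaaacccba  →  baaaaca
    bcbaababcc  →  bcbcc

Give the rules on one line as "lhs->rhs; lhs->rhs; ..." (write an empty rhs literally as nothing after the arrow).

ab->b; bba->; ccb->

  | acbbaac => acac
  | ccb => ε
  | acbcabcacb => acbcbcacb
  | cabbbcaca => cbbbcaca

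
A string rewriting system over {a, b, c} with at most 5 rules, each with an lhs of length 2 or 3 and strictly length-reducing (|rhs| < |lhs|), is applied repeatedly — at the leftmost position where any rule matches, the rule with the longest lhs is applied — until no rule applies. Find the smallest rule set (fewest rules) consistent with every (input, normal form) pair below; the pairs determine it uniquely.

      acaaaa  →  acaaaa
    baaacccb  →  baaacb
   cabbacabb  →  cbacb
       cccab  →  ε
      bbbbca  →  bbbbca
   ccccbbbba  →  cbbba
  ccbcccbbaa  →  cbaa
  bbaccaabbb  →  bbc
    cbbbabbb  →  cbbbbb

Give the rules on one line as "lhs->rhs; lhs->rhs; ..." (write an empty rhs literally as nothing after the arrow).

ab->c; abb->b; cc->; ccb->c

  | acaaaa
  | baaacccb => baaacb
  | cabbacabb => cbacabb => cbacb
  | cccab => cab => cc => ε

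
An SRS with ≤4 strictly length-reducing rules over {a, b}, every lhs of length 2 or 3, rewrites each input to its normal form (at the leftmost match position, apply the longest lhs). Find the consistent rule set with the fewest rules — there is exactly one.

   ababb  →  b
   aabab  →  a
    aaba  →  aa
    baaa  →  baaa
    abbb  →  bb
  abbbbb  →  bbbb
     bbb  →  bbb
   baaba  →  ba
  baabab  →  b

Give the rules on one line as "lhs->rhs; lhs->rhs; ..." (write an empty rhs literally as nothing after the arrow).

aab->ab; ab->a; abb->b; bab->b

  | ababb => aabb => abb => b
  | aabab => abab => aab => ab => a
  | aaba => aba => aa
  | baaa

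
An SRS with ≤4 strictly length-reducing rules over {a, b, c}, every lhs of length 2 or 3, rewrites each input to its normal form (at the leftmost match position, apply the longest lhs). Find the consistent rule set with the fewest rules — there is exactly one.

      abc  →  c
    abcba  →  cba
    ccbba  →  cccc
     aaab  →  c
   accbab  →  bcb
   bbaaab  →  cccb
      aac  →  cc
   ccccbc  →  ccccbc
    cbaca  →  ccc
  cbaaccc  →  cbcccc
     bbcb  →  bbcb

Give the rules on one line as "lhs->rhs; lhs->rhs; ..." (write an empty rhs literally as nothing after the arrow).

aa->c; ab->; ac->b; bba->cc

  | abc => c
  | abcba => cba
  | ccbba => cccc
  | aaab => cab => c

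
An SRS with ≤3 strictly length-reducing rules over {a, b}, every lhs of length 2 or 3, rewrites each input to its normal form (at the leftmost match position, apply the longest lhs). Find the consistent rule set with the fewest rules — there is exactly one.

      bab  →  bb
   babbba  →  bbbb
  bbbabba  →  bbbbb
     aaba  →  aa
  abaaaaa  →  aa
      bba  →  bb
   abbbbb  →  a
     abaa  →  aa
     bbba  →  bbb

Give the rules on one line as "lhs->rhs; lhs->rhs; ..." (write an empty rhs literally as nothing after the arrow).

aaa->aa; ab->a; ba->b

  | bab => bb
  | babbba => bbbba => bbbb
  | bbbabba => bbbbba => bbbbb
  | aaba => aaa => aa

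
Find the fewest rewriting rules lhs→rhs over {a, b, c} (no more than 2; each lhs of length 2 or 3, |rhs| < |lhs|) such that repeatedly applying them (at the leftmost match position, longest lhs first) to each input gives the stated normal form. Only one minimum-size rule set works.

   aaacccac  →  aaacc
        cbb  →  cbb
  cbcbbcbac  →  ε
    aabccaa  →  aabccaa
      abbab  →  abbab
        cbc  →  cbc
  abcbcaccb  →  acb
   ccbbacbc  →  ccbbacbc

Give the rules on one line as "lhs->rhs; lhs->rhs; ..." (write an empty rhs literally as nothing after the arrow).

bcb->; cac->

  | aaacccac => aaacc
  | cbb
  | cbcbbcbac => cbcbac => cac => ε
  | aabccaa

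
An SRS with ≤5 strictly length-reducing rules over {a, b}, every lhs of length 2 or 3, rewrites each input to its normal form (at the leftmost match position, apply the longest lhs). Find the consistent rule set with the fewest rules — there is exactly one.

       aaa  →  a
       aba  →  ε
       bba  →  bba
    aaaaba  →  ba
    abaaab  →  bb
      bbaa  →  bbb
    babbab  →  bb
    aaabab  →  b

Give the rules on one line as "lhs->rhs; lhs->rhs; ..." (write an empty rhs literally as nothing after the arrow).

  | aaa => ab => a
  | aba => ε
  | bba
  | aaaaba => ababa => ba

aa->b; aaa->ab; ab->a; aba->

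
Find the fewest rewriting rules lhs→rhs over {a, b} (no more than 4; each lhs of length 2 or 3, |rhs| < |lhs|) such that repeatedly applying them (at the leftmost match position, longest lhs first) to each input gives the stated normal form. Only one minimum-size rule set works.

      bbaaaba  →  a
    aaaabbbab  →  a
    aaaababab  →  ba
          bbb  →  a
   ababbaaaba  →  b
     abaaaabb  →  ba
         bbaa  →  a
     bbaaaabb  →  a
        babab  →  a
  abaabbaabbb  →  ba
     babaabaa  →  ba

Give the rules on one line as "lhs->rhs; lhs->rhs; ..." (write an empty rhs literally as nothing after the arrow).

  | bbaaaba => baaaba => bbaba => baba => baa => bb => a
  | aaaabbbab => baabbbab => bbbbbab => abbbab => abbab => abab => aab => bb => a
  | aaaababab => baababab => bbbabab => ababab => aabab => bbab => bab => ba
  | bbb => ab => a

aa->b; ab->a; bb->a; bba->ba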